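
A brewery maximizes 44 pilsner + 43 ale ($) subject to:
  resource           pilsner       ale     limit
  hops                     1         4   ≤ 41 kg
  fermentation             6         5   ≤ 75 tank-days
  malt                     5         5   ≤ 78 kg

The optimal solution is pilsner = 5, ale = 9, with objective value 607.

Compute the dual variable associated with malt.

Check each constraint at x*: hops 41/41 (tight); fermentation 75/75 (tight); malt 70/78 (slack 8).
Since malt is not tight, its dual is 0.
The binding rows give the dual system: 1·y_hops + 6·y_fermentation = 44 and 4·y_hops + 5·y_fermentation = 43.
→ y_hops = 2 and y_fermentation = 7.
Shadow price of malt = 0.

0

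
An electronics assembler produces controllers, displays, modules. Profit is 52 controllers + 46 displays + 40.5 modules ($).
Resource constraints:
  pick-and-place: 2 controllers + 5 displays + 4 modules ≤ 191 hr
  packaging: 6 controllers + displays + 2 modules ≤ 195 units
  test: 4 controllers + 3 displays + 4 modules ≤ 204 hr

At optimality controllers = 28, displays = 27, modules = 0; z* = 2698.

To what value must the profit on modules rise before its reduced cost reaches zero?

At the optimum: pick-and-place uses 191 of 191 (binding); packaging uses 195 of 195 (binding); test uses 193 of 204 (slack = 11).
Slack constraints have shadow price 0 (complementary slackness).
From A_Bᵀ y = c: 2·y_pick-and-place + 6·y_packaging = 52; 5·y_pick-and-place + 1·y_packaging = 46.
This yields shadow prices y_pick-and-place = 8, y_packaging = 6.
modules enters the basis when its profit ≥ yᵀa₃ = 8·4 + 6·2 = 44.

44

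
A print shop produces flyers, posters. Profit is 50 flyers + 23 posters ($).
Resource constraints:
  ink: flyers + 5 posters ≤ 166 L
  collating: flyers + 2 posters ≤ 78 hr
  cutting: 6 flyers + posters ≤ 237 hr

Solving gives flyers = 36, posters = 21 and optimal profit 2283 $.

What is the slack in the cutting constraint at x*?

0

cutting used = 6·36 + 1·21 = 237; slack = 237 − 237 = 0.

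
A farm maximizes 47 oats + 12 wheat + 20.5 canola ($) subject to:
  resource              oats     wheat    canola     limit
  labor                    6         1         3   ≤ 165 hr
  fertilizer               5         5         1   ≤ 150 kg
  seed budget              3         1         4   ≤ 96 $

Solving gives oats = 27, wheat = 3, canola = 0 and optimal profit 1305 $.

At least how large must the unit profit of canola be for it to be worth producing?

22

Binding: labor and fertilizer. Non-binding: seed budget (12 unused).
Since seed budget is not tight, its dual is 0.
From A_Bᵀ y = c: 6·y_labor + 5·y_fertilizer = 47; 1·y_labor + 5·y_fertilizer = 12.
This yields shadow prices y_labor = 7, y_fertilizer = 1.
canola enters the basis when its profit ≥ yᵀa₃ = 7·3 + 1·1 = 22.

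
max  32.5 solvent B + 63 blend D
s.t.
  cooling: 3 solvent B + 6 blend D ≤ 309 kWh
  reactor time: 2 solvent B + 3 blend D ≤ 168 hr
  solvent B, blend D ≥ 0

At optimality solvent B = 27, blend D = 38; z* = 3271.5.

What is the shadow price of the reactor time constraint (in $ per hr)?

2

At the optimum: cooling uses 309 of 309 (binding); reactor time uses 168 of 168 (binding).
From A_Bᵀ y = c: 3·y_cooling + 2·y_reactor time = 32.5; 6·y_cooling + 3·y_reactor time = 63.
→ y_cooling = 9.5 and y_reactor time = 2.
Shadow price of reactor time = 2.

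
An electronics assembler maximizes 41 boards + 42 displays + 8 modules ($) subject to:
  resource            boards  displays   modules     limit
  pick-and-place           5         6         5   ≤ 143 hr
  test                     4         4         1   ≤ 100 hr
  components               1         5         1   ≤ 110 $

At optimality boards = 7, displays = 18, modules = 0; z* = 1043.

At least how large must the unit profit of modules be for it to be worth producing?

14

Check each constraint at x*: pick-and-place 143/143 (tight); test 100/100 (tight); components 97/110 (slack 13).
Since components is not tight, its dual is 0.
The binding rows give the dual system: 5·y_pick-and-place + 4·y_test = 41 and 6·y_pick-and-place + 4·y_test = 42.
→ y_pick-and-place = 1 and y_test = 9.
modules enters the basis when its profit ≥ yᵀa₃ = 1·5 + 9·1 = 14.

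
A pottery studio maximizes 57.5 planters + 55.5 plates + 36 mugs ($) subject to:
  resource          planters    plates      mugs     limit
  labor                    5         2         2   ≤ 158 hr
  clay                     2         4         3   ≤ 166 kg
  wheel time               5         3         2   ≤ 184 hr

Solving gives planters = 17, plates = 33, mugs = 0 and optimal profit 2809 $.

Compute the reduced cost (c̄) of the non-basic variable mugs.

Binding: clay and wheel time. Non-binding: labor (7 unused).
By complementary slackness, y = 0 for the non-binding constraint.
From A_Bᵀ y = c: 2·y_clay + 5·y_wheel time = 57.5; 4·y_clay + 3·y_wheel time = 55.5.
Solving: y_clay = 7.5, y_wheel time = 8.5.
Reduced cost of mugs: c₃ − yᵀa₃ = 36 − (7.5·3 + 8.5·2) = 36 − 39.5 = -3.5.

-3.5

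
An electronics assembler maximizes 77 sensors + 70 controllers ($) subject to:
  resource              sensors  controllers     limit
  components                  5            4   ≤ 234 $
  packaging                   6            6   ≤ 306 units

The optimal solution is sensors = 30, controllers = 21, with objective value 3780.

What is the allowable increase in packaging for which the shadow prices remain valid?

Binding constraints: components, packaging. The basis is B = [[5,4],[6,6]] with det 6.
Per unit increase in packaging, x* moves by d = (-0.6667, 0.8333).
The basis stays optimal until sensors reaches 0; allowable increase = 45 units.

45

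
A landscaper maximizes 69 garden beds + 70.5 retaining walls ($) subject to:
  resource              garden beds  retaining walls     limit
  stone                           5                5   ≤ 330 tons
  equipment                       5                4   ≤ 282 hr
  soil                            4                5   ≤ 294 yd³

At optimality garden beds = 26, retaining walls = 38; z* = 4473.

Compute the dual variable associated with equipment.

At the optimum: stone uses 320 of 330 (slack = 10); equipment uses 282 of 282 (binding); soil uses 294 of 294 (binding).
Since stone is not tight, its dual is 0.
From A_Bᵀ y = c: 5·y_equipment + 4·y_soil = 69; 4·y_equipment + 5·y_soil = 70.5.
→ y_equipment = 7 and y_soil = 8.5.
Shadow price of equipment = 7.

7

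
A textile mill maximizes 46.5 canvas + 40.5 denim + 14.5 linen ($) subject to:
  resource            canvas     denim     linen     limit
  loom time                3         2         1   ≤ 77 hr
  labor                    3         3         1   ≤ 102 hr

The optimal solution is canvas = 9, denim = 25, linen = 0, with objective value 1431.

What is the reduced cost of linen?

-1

Check each constraint at x*: loom time 77/77 (tight); labor 102/102 (tight).
Dual feasibility on the basic columns requires 3·y_loom time + 3·y_labor = 46.5, 2·y_loom time + 3·y_labor = 40.5.
Solving: y_loom time = 6, y_labor = 9.5.
Reduced cost of linen: c₃ − yᵀa₃ = 14.5 − (6·1 + 9.5·1) = 14.5 − 15.5 = -1.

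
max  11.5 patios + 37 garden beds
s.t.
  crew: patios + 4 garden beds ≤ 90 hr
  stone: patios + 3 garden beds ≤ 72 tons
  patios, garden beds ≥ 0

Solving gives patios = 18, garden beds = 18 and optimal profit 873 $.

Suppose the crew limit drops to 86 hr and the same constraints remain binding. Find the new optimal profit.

863

Both crew and stone are binding at x*.
The binding rows give the dual system: 1·y_crew + 1·y_stone = 11.5 and 4·y_crew + 3·y_stone = 37.
This yields shadow prices y_crew = 2.5, y_stone = 9.
Δz = y_crew·Δb = 2.5 × (-4) = -10, so new z* = 873 − 10 = 863.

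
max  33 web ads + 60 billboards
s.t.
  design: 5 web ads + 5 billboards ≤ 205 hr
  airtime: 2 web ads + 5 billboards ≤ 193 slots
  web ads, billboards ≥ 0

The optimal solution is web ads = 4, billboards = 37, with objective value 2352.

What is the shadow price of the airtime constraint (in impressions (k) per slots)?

9

At the optimum: design uses 205 of 205 (binding); airtime uses 193 of 193 (binding).
Dual feasibility on the basic columns requires 5·y_design + 2·y_airtime = 33, 5·y_design + 5·y_airtime = 60.
→ y_design = 3 and y_airtime = 9.
Shadow price of airtime = 9.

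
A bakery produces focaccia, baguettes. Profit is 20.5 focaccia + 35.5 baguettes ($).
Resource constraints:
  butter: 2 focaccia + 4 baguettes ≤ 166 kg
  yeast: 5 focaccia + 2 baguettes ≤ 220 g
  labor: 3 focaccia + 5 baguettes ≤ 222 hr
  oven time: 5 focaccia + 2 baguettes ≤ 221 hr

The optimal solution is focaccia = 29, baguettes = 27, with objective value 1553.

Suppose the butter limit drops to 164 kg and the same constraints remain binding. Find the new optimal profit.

Binding: butter and labor. Non-binding: yeast (21 unused), oven time (22 unused).
Since yeast, oven time are not tight, their duals are 0.
The binding rows give the dual system: 2·y_butter + 3·y_labor = 20.5 and 4·y_butter + 5·y_labor = 35.5.
→ y_butter = 2 and y_labor = 5.5.
Δz = y_butter·Δb = 2 × (-2) = -4, so new z* = 1553 − 4 = 1549.

1549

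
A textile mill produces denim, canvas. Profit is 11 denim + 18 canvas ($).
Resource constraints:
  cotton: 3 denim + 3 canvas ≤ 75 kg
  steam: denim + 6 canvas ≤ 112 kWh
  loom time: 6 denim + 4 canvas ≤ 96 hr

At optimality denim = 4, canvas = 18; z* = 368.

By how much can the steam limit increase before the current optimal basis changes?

32

Binding constraints: steam, loom time. The basis is B = [[1,6],[6,4]] with det -32.
Per unit increase in steam, x* moves by d = (-0.125, 0.1875).
The basis stays optimal until denim reaches 0; allowable increase = 32 kWh.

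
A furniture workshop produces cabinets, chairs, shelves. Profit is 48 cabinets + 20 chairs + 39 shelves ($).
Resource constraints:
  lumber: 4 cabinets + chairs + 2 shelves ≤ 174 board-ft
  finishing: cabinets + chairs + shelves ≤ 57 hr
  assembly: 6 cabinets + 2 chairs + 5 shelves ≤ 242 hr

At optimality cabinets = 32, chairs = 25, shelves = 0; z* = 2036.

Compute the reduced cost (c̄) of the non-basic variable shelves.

-2

Binding: finishing and assembly. Non-binding: lumber (21 unused).
Slack constraints have shadow price 0 (complementary slackness).
Dual feasibility on the basic columns requires 1·y_finishing + 6·y_assembly = 48, 1·y_finishing + 2·y_assembly = 20.
This yields shadow prices y_finishing = 6, y_assembly = 7.
Reduced cost of shelves: c₃ − yᵀa₃ = 39 − (6·1 + 7·5) = 39 − 41 = -2.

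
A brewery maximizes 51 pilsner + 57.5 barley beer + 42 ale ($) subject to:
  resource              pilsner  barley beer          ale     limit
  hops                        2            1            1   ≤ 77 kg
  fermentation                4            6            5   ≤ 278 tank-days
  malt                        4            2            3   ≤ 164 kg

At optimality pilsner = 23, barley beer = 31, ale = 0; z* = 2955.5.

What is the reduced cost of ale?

-7.5

At the optimum: hops uses 77 of 77 (binding); fermentation uses 278 of 278 (binding); malt uses 154 of 164 (slack = 10).
By complementary slackness, y = 0 for the non-binding constraint.
The binding rows give the dual system: 2·y_hops + 4·y_fermentation = 51 and 1·y_hops + 6·y_fermentation = 57.5.
→ y_hops = 9.5 and y_fermentation = 8.
Reduced cost of ale: c₃ − yᵀa₃ = 42 − (9.5·1 + 8·5) = 42 − 49.5 = -7.5.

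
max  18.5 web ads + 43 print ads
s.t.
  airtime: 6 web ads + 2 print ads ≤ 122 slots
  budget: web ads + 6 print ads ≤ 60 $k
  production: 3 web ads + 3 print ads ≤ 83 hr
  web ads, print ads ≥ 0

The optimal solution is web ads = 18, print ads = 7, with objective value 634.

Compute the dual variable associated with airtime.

2

Check each constraint at x*: airtime 122/122 (tight); budget 60/60 (tight); production 75/83 (slack 8).
By complementary slackness, y = 0 for the non-binding constraint.
From A_Bᵀ y = c: 6·y_airtime + 1·y_budget = 18.5; 2·y_airtime + 6·y_budget = 43.
→ y_airtime = 2 and y_budget = 6.5.
Shadow price of airtime = 2.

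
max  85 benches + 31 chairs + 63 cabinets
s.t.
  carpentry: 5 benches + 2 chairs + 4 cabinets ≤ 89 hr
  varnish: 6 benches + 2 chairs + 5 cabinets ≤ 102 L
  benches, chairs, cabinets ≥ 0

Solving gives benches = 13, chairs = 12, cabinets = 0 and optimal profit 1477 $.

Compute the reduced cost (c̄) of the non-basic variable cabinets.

-6.5

At the optimum: carpentry uses 89 of 89 (binding); varnish uses 102 of 102 (binding).
The binding rows give the dual system: 5·y_carpentry + 6·y_varnish = 85 and 2·y_carpentry + 2·y_varnish = 31.
Solving: y_carpentry = 8, y_varnish = 7.5.
Reduced cost of cabinets: c₃ − yᵀa₃ = 63 − (8·4 + 7.5·5) = 63 − 69.5 = -6.5.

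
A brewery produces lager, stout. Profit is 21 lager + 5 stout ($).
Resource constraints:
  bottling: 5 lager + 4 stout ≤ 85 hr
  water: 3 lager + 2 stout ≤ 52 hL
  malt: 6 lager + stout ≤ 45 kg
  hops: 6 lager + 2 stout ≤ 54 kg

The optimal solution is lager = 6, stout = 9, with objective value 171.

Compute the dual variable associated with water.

At the optimum: bottling uses 66 of 85 (slack = 19); water uses 36 of 52 (slack = 16); malt uses 45 of 45 (binding); hops uses 54 of 54 (binding).
Slack constraints have shadow price 0 (complementary slackness).
Dual feasibility on the basic columns requires 6·y_malt + 6·y_hops = 21, 1·y_malt + 2·y_hops = 5.
→ y_malt = 2 and y_hops = 1.5.
Shadow price of water = 0.

0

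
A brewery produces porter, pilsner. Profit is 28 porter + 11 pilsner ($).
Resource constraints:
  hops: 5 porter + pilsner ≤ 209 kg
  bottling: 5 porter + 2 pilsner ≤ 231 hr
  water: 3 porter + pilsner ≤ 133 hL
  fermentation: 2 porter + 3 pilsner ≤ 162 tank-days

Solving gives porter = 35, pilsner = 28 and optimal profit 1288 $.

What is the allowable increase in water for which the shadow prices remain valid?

1.2

Binding constraints: bottling, water. The basis is B = [[5,2],[3,1]] with det -1.
Per unit increase in water, x* moves by d = (2, -5).
The basis stays optimal until hops becomes binding; allowable increase = 1.2 hL.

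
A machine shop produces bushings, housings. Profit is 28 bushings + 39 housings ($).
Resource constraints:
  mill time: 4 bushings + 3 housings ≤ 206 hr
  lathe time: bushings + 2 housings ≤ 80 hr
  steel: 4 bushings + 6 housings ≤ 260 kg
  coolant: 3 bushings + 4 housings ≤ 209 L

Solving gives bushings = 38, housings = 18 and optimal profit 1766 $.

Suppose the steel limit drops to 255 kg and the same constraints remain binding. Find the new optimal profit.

1736

At the optimum: mill time uses 206 of 206 (binding); lathe time uses 74 of 80 (slack = 6); steel uses 260 of 260 (binding); coolant uses 186 of 209 (slack = 23).
By complementary slackness, y = 0 for the non-binding constraints.
From A_Bᵀ y = c: 4·y_mill time + 4·y_steel = 28; 3·y_mill time + 6·y_steel = 39.
This yields shadow prices y_mill time = 1, y_steel = 6.
Δz = y_steel·Δb = 6 × (-5) = -30, so new z* = 1766 − 30 = 1736.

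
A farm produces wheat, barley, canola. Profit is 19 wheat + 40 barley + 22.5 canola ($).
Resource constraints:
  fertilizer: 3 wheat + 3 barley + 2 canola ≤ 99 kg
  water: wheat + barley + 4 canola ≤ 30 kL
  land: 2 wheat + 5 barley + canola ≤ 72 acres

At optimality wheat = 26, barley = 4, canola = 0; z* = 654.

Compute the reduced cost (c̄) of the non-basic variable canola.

At the optimum: fertilizer uses 90 of 99 (slack = 9); water uses 30 of 30 (binding); land uses 72 of 72 (binding).
Since fertilizer is not tight, its dual is 0.
From A_Bᵀ y = c: 1·y_water + 2·y_land = 19; 1·y_water + 5·y_land = 40.
→ y_water = 5 and y_land = 7.
Reduced cost of canola: c₃ − yᵀa₃ = 22.5 − (5·4 + 7·1) = 22.5 − 27 = -4.5.

-4.5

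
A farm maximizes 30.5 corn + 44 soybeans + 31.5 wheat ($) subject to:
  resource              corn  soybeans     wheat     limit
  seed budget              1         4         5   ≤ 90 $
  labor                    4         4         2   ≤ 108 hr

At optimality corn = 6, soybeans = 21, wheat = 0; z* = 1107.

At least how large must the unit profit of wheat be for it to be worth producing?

At the optimum: seed budget uses 90 of 90 (binding); labor uses 108 of 108 (binding).
Dual feasibility on the basic columns requires 1·y_seed budget + 4·y_labor = 30.5, 4·y_seed budget + 4·y_labor = 44.
This yields shadow prices y_seed budget = 4.5, y_labor = 6.5.
wheat enters the basis when its profit ≥ yᵀa₃ = 4.5·5 + 6.5·2 = 35.5.

35.5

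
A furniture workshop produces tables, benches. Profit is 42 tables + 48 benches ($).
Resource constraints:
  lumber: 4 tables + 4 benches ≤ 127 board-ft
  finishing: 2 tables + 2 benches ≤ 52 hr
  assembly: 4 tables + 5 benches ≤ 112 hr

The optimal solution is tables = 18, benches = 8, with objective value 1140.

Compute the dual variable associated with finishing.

9

At the optimum: lumber uses 104 of 127 (slack = 23); finishing uses 52 of 52 (binding); assembly uses 112 of 112 (binding).
Since lumber is not tight, its dual is 0.
The binding rows give the dual system: 2·y_finishing + 4·y_assembly = 42 and 2·y_finishing + 5·y_assembly = 48.
→ y_finishing = 9 and y_assembly = 6.
Shadow price of finishing = 9.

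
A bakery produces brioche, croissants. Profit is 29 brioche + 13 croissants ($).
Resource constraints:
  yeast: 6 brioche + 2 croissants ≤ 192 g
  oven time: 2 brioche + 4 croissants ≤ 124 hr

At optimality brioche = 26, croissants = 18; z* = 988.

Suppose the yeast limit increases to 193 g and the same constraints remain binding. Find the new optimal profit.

Both yeast and oven time are binding at x*.
The binding rows give the dual system: 6·y_yeast + 2·y_oven time = 29 and 2·y_yeast + 4·y_oven time = 13.
→ y_yeast = 4.5 and y_oven time = 1.
Δz = y_yeast·Δb = 4.5 × (1) = 4.5, so new z* = 988 + 4.5 = 992.5.

992.5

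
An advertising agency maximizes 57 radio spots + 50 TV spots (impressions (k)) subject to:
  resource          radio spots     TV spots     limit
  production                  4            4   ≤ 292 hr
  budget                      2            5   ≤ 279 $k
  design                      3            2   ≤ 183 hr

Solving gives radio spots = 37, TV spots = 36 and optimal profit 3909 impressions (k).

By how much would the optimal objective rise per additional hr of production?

9

Check each constraint at x*: production 292/292 (tight); budget 254/279 (slack 25); design 183/183 (tight).
Since budget is not tight, its dual is 0.
From A_Bᵀ y = c: 4·y_production + 3·y_design = 57; 4·y_production + 2·y_design = 50.
Solving: y_production = 9, y_design = 7.
Shadow price of production = 9.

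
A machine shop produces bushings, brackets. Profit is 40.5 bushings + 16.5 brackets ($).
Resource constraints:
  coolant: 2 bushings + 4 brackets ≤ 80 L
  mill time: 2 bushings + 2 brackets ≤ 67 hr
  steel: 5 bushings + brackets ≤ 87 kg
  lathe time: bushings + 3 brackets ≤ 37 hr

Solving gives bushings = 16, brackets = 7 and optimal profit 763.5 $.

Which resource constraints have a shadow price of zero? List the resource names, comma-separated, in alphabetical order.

coolant: 60/80 (slack 20)
mill time: 46/67 (slack 21)
steel: 87/87 (binding)
lathe time: 37/37 (binding)
By complementary slackness, a constraint with positive slack has shadow price 0 → coolant, mill time.

coolant, mill time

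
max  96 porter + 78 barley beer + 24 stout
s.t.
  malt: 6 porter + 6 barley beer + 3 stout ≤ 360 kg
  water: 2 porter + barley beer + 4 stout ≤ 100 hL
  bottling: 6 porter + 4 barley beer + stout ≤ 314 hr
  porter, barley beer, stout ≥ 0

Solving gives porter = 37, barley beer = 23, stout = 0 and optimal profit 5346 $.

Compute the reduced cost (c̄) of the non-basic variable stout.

-6

Binding: malt and bottling. Non-binding: water (3 unused).
Since water is not tight, its dual is 0.
Dual feasibility on the basic columns requires 6·y_malt + 6·y_bottling = 96, 6·y_malt + 4·y_bottling = 78.
Solving: y_malt = 7, y_bottling = 9.
Reduced cost of stout: c₃ − yᵀa₃ = 24 − (7·3 + 9·1) = 24 − 30 = -6.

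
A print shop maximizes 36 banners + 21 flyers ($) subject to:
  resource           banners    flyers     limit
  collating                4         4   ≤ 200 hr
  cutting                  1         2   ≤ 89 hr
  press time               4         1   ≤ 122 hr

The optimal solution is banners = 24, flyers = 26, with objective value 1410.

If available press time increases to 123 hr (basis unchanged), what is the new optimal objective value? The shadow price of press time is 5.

1415

Δb = 1, so new z* = 1410 + (5)·(1) = 1410 + 5 = 1415.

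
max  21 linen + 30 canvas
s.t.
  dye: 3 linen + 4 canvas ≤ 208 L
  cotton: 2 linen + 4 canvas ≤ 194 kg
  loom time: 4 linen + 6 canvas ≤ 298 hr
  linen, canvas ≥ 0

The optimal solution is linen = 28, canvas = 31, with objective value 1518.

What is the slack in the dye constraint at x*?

dye used = 3·28 + 4·31 = 208; slack = 208 − 208 = 0.

0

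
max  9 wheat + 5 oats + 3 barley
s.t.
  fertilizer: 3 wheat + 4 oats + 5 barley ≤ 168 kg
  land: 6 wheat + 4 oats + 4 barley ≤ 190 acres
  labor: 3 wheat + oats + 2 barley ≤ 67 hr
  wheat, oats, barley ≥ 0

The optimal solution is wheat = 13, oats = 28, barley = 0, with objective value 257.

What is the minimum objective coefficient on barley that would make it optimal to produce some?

Check each constraint at x*: fertilizer 151/168 (slack 17); land 190/190 (tight); labor 67/67 (tight).
By complementary slackness, y = 0 for the non-binding constraint.
The binding rows give the dual system: 6·y_land + 3·y_labor = 9 and 4·y_land + 1·y_labor = 5.
Solving: y_land = 1, y_labor = 1.
barley enters the basis when its profit ≥ yᵀa₃ = 1·4 + 1·2 = 6.

6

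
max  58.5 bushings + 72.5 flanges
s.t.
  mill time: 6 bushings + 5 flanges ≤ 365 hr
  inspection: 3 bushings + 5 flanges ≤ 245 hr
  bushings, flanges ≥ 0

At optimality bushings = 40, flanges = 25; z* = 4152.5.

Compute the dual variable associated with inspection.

At the optimum: mill time uses 365 of 365 (binding); inspection uses 245 of 245 (binding).
From A_Bᵀ y = c: 6·y_mill time + 3·y_inspection = 58.5; 5·y_mill time + 5·y_inspection = 72.5.
Solving: y_mill time = 5, y_inspection = 9.5.
Shadow price of inspection = 9.5.

9.5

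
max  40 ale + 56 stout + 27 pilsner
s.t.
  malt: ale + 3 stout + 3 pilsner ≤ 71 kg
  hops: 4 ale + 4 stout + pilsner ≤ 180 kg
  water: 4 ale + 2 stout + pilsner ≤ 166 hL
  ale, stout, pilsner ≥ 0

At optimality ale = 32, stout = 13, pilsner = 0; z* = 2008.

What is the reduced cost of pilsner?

-5

Check each constraint at x*: malt 71/71 (tight); hops 180/180 (tight); water 154/166 (slack 12).
Since water is not tight, its dual is 0.
Dual feasibility on the basic columns requires 1·y_malt + 4·y_hops = 40, 3·y_malt + 4·y_hops = 56.
Solving: y_malt = 8, y_hops = 8.
Reduced cost of pilsner: c₃ − yᵀa₃ = 27 − (8·3 + 8·1) = 27 − 32 = -5.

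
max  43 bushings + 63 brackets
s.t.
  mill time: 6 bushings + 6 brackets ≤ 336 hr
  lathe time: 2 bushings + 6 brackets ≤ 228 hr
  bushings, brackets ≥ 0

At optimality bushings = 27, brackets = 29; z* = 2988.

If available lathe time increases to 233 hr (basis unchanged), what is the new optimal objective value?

Both mill time and lathe time are binding at x*.
From A_Bᵀ y = c: 6·y_mill time + 2·y_lathe time = 43; 6·y_mill time + 6·y_lathe time = 63.
This yields shadow prices y_mill time = 5.5, y_lathe time = 5.
Δz = y_lathe time·Δb = 5 × (5) = 25, so new z* = 2988 + 25 = 3013.

3013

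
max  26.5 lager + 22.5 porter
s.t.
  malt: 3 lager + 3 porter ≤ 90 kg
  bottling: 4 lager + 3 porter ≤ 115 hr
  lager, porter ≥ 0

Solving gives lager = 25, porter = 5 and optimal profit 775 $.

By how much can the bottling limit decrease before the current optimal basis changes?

Binding constraints: malt, bottling. The basis is B = [[3,3],[4,3]] with det -3.
Per unit decrease in bottling, x* moves by d = (-1, 1).
The basis stays optimal until lager reaches 0; allowable decrease = 25 hr.

25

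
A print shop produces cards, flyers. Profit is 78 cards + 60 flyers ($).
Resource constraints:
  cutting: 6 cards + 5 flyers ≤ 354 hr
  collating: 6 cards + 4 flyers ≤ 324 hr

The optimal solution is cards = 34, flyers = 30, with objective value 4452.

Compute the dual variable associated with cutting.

At the optimum: cutting uses 354 of 354 (binding); collating uses 324 of 324 (binding).
From A_Bᵀ y = c: 6·y_cutting + 6·y_collating = 78; 5·y_cutting + 4·y_collating = 60.
→ y_cutting = 8 and y_collating = 5.
Shadow price of cutting = 8.

8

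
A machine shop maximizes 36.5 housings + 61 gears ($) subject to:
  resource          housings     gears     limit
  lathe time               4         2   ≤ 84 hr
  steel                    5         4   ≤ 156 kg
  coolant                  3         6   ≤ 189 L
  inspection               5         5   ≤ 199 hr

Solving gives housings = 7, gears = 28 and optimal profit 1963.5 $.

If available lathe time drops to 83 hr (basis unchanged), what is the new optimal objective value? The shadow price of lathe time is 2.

1961.5

Δb = -1, so new z* = 1963.5 + (2)·(-1) = 1963.5 − 2 = 1961.5.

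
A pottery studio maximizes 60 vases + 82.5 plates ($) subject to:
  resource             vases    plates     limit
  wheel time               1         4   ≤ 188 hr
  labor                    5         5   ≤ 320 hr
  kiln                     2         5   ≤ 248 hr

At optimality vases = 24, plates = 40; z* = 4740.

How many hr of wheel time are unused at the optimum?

4

wheel time used = 1·24 + 4·40 = 184; slack = 188 − 184 = 4.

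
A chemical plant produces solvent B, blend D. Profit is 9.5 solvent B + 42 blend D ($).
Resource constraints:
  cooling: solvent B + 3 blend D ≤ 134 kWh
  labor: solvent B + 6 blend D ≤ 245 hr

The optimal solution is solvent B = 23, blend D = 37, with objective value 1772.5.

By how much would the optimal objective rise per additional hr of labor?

4.5

Check each constraint at x*: cooling 134/134 (tight); labor 245/245 (tight).
From A_Bᵀ y = c: 1·y_cooling + 1·y_labor = 9.5; 3·y_cooling + 6·y_labor = 42.
→ y_cooling = 5 and y_labor = 4.5.
Shadow price of labor = 4.5.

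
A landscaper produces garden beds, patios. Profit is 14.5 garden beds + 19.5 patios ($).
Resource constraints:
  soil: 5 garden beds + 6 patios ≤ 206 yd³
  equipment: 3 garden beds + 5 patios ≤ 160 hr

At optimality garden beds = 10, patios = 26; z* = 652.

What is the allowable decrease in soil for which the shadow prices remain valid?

14

Binding constraints: soil, equipment. The basis is B = [[5,6],[3,5]] with det 7.
Per unit decrease in soil, x* moves by d = (-0.7143, 0.4286).
The basis stays optimal until garden beds reaches 0; allowable decrease = 14 yd³.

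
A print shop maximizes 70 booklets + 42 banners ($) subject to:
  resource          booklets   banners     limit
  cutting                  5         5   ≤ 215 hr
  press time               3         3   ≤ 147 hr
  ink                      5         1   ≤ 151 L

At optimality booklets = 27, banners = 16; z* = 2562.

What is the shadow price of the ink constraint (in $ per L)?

7

Binding: cutting and ink. Non-binding: press time (18 unused).
By complementary slackness, y = 0 for the non-binding constraint.
From A_Bᵀ y = c: 5·y_cutting + 5·y_ink = 70; 5·y_cutting + 1·y_ink = 42.
→ y_cutting = 7 and y_ink = 7.
Shadow price of ink = 7.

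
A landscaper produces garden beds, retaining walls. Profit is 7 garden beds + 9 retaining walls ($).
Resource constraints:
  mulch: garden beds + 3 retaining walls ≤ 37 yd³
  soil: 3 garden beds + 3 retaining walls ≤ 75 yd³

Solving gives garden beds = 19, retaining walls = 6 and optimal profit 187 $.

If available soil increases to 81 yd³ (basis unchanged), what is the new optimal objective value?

199

Both mulch and soil are binding at x*.
From A_Bᵀ y = c: 1·y_mulch + 3·y_soil = 7; 3·y_mulch + 3·y_soil = 9.
This yields shadow prices y_mulch = 1, y_soil = 2.
Δz = y_soil·Δb = 2 × (6) = 12, so new z* = 187 + 12 = 199.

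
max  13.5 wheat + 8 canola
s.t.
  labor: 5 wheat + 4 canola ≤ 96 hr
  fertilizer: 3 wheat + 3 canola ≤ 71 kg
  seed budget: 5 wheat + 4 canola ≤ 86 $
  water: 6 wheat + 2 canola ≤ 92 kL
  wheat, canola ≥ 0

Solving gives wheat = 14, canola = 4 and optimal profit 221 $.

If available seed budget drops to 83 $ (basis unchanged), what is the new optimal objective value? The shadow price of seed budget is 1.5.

Δb = -3, so new z* = 221 + (1.5)·(-3) = 221 − 4.5 = 216.5.

216.5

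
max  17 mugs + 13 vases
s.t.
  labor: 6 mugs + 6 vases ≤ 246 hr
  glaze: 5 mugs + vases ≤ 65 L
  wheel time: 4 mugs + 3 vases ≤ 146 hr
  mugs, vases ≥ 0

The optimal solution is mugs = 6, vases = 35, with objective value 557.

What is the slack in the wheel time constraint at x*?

wheel time used = 4·6 + 3·35 = 129; slack = 146 − 129 = 17.

17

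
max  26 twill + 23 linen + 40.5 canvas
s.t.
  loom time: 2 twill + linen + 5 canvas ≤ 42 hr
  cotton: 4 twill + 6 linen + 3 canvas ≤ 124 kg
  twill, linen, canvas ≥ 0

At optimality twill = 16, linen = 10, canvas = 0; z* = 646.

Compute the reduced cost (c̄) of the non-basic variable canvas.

-7

Both loom time and cotton are binding at x*.
From A_Bᵀ y = c: 2·y_loom time + 4·y_cotton = 26; 1·y_loom time + 6·y_cotton = 23.
This yields shadow prices y_loom time = 8, y_cotton = 2.5.
Reduced cost of canvas: c₃ − yᵀa₃ = 40.5 − (8·5 + 2.5·3) = 40.5 − 47.5 = -7.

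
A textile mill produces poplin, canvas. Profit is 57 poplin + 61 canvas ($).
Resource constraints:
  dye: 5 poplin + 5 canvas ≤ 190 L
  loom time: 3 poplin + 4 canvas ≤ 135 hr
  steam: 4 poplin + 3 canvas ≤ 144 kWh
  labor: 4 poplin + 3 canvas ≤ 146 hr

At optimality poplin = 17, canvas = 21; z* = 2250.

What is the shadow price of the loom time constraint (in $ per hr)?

Binding: dye and loom time. Non-binding: steam (13 unused), labor (15 unused).
Slack constraints have shadow price 0 (complementary slackness).
Dual feasibility on the basic columns requires 5·y_dye + 3·y_loom time = 57, 5·y_dye + 4·y_loom time = 61.
Solving: y_dye = 9, y_loom time = 4.
Shadow price of loom time = 4.

4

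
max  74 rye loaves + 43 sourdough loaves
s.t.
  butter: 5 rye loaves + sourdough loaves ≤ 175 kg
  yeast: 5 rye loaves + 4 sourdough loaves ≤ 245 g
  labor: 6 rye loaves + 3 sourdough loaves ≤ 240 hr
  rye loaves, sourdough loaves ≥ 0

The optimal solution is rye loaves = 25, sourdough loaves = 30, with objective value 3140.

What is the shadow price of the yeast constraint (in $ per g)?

4

Binding: yeast and labor. Non-binding: butter (20 unused).
Slack constraints have shadow price 0 (complementary slackness).
The binding rows give the dual system: 5·y_yeast + 6·y_labor = 74 and 4·y_yeast + 3·y_labor = 43.
→ y_yeast = 4 and y_labor = 9.
Shadow price of yeast = 4.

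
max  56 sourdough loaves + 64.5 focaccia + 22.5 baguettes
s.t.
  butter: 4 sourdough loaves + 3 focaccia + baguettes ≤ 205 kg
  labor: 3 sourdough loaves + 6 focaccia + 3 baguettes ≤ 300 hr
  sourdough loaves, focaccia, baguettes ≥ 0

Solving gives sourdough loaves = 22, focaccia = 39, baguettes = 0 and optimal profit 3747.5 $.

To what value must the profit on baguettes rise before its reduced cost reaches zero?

27.5

At the optimum: butter uses 205 of 205 (binding); labor uses 300 of 300 (binding).
From A_Bᵀ y = c: 4·y_butter + 3·y_labor = 56; 3·y_butter + 6·y_labor = 64.5.
Solving: y_butter = 9.5, y_labor = 6.
baguettes enters the basis when its profit ≥ yᵀa₃ = 9.5·1 + 6·3 = 27.5.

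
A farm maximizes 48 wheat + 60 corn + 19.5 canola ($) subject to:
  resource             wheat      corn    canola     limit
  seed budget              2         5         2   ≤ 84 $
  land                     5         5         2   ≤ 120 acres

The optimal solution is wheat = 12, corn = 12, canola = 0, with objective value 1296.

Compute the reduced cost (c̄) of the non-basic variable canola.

-4.5

At the optimum: seed budget uses 84 of 84 (binding); land uses 120 of 120 (binding).
From A_Bᵀ y = c: 2·y_seed budget + 5·y_land = 48; 5·y_seed budget + 5·y_land = 60.
Solving: y_seed budget = 4, y_land = 8.
Reduced cost of canola: c₃ − yᵀa₃ = 19.5 − (4·2 + 8·2) = 19.5 − 24 = -4.5.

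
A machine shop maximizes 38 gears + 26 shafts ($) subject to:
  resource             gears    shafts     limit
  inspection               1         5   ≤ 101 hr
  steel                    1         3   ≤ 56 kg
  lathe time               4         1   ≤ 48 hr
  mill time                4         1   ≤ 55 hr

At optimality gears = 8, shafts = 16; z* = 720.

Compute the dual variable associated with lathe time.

8

Check each constraint at x*: inspection 88/101 (slack 13); steel 56/56 (tight); lathe time 48/48 (tight); mill time 48/55 (slack 7).
Slack constraints have shadow price 0 (complementary slackness).
Dual feasibility on the basic columns requires 1·y_steel + 4·y_lathe time = 38, 3·y_steel + 1·y_lathe time = 26.
Solving: y_steel = 6, y_lathe time = 8.
Shadow price of lathe time = 8.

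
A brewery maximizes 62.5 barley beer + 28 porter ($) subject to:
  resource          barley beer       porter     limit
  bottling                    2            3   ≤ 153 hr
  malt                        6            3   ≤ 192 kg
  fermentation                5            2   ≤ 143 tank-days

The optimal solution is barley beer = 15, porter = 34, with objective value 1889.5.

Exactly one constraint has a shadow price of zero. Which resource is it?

bottling: 132/153 (slack 21)
malt: 192/192 (binding)
fermentation: 143/143 (binding)
By complementary slackness, a constraint with positive slack has shadow price 0 → bottling.

bottling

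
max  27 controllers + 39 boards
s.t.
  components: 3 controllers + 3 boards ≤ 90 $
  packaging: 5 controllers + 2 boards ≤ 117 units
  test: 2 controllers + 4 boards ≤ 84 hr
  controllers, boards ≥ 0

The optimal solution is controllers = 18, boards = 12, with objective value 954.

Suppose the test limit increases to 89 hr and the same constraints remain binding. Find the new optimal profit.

984

At the optimum: components uses 90 of 90 (binding); packaging uses 114 of 117 (slack = 3); test uses 84 of 84 (binding).
By complementary slackness, y = 0 for the non-binding constraint.
Dual feasibility on the basic columns requires 3·y_components + 2·y_test = 27, 3·y_components + 4·y_test = 39.
Solving: y_components = 5, y_test = 6.
Δz = y_test·Δb = 6 × (5) = 30, so new z* = 954 + 30 = 984.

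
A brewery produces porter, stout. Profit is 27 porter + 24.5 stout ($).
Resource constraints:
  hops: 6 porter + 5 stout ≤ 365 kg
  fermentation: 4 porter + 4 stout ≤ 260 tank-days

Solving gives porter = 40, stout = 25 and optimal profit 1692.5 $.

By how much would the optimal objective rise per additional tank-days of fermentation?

3

At the optimum: hops uses 365 of 365 (binding); fermentation uses 260 of 260 (binding).
From A_Bᵀ y = c: 6·y_hops + 4·y_fermentation = 27; 5·y_hops + 4·y_fermentation = 24.5.
→ y_hops = 2.5 and y_fermentation = 3.
Shadow price of fermentation = 3.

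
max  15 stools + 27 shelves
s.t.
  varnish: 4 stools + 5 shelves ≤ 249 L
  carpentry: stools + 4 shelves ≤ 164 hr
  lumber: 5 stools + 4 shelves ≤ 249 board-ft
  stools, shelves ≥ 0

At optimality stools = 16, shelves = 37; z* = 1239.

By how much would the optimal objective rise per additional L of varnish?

Check each constraint at x*: varnish 249/249 (tight); carpentry 164/164 (tight); lumber 228/249 (slack 21).
Slack constraints have shadow price 0 (complementary slackness).
The binding rows give the dual system: 4·y_varnish + 1·y_carpentry = 15 and 5·y_varnish + 4·y_carpentry = 27.
This yields shadow prices y_varnish = 3, y_carpentry = 3.
Shadow price of varnish = 3.

3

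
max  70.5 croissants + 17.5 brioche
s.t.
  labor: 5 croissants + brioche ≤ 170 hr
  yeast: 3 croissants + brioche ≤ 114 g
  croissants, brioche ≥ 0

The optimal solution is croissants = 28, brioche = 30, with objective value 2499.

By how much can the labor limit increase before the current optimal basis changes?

Binding constraints: labor, yeast. The basis is B = [[5,1],[3,1]] with det 2.
Per unit increase in labor, x* moves by d = (0.5, -1.5).
The basis stays optimal until brioche reaches 0; allowable increase = 20 hr.

20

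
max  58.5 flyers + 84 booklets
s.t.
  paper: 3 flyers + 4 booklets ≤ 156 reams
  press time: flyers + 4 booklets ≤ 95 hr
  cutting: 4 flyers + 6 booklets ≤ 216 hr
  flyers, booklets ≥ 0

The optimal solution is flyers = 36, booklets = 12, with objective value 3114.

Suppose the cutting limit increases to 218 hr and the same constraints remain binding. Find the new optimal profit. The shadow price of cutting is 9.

Δb = 2, so new z* = 3114 + (9)·(2) = 3114 + 18 = 3132.

3132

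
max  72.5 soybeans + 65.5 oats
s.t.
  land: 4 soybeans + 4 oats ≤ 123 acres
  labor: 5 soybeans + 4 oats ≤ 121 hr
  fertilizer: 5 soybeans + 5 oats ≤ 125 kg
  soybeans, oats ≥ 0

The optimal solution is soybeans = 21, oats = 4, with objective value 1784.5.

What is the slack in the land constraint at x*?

land used = 4·21 + 4·4 = 100; slack = 123 − 100 = 23.

23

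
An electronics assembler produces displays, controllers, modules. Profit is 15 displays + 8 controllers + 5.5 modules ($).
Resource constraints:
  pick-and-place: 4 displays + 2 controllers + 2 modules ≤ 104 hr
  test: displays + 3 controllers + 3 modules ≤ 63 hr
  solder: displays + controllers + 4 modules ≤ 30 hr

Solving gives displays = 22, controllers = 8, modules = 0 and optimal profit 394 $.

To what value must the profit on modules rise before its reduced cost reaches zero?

11

Check each constraint at x*: pick-and-place 104/104 (tight); test 46/63 (slack 17); solder 30/30 (tight).
Slack constraints have shadow price 0 (complementary slackness).
From A_Bᵀ y = c: 4·y_pick-and-place + 1·y_solder = 15; 2·y_pick-and-place + 1·y_solder = 8.
This yields shadow prices y_pick-and-place = 3.5, y_solder = 1.
modules enters the basis when its profit ≥ yᵀa₃ = 3.5·2 + 1·4 = 11.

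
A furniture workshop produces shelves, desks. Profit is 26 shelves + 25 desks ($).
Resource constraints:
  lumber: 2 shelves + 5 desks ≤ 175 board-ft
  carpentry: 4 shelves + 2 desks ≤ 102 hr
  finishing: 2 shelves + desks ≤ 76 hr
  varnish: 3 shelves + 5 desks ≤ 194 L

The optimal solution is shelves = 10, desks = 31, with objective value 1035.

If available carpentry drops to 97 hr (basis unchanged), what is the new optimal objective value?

1010

Binding: lumber and carpentry. Non-binding: finishing (25 unused), varnish (9 unused).
Slack constraints have shadow price 0 (complementary slackness).
From A_Bᵀ y = c: 2·y_lumber + 4·y_carpentry = 26; 5·y_lumber + 2·y_carpentry = 25.
This yields shadow prices y_lumber = 3, y_carpentry = 5.
Δz = y_carpentry·Δb = 5 × (-5) = -25, so new z* = 1035 − 25 = 1010.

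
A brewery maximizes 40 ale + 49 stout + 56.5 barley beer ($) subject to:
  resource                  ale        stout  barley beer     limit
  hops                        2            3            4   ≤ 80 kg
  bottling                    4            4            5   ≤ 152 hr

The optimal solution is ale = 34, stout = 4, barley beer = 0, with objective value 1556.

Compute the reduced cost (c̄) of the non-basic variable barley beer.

At the optimum: hops uses 80 of 80 (binding); bottling uses 152 of 152 (binding).
Dual feasibility on the basic columns requires 2·y_hops + 4·y_bottling = 40, 3·y_hops + 4·y_bottling = 49.
This yields shadow prices y_hops = 9, y_bottling = 5.5.
Reduced cost of barley beer: c₃ − yᵀa₃ = 56.5 − (9·4 + 5.5·5) = 56.5 − 63.5 = -7.

-7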